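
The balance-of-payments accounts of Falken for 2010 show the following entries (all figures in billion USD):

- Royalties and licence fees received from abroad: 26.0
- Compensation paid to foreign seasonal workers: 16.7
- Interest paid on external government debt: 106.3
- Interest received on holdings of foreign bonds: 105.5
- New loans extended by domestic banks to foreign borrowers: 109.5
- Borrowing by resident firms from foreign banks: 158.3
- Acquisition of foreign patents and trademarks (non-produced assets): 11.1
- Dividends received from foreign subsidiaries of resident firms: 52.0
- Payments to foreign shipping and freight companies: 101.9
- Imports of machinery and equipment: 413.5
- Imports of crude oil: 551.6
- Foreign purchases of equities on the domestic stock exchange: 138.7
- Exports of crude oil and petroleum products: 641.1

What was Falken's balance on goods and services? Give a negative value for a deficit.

Goods: -551.6 - 413.5 + 641.1 = -324.0
Services: -101.9 + 26.0 = -75.9
Trade balance = -324.0 + (-75.9) = -399.9
(Excluded from the trade balance — primary income: compensation paid to foreign seasonal workers 16.7, interest paid on external government debt 106.3, interest received on holdings of foreign bonds 105.5, dividends received from foreign subsidiaries of resident firms 52.0; financial account: new loans extended by domestic banks to foreign borrowers 109.5, borrowing by resident firms from foreign banks 158.3, foreign purchases of equities on the domestic stock exchange 138.7; capital account: acquisition of foreign patents and trademarks (non-produced assets) 11.1.)

-399.9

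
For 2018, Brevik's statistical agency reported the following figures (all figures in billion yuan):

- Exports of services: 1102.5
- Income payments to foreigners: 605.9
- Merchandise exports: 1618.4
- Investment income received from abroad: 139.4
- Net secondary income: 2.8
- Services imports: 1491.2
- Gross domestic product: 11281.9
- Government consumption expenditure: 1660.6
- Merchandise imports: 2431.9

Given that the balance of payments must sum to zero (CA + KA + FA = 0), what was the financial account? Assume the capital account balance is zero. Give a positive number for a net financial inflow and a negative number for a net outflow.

1665.9

Goods balance = 1618.4 - 2431.9 = -813.5
Services balance = 1102.5 - 1491.2 = -388.7
Trade balance (goods + services) = -813.5 + (-388.7) = -1202.2
Net primary income = 139.4 - 605.9 = -466.5
Net secondary income = 2.8
Current account = -1202.2 + (-466.5) + 2.8 = -1665.9
Financial account = -(-1665.9) = 1665.9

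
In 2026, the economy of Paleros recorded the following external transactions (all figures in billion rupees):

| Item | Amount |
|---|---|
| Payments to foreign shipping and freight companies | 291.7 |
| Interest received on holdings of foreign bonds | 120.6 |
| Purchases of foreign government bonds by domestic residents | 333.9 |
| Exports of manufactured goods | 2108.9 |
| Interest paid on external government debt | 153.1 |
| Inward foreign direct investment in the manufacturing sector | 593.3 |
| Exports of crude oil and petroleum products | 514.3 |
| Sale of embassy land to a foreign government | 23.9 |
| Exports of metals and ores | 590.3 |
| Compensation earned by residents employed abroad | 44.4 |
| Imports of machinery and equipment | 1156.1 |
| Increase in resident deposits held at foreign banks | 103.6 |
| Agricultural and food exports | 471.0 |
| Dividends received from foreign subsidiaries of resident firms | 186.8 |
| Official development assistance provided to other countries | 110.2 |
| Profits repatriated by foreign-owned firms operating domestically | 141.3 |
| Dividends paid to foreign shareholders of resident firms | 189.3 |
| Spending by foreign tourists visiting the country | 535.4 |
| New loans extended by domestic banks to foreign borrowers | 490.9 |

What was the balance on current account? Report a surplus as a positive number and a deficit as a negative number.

2530.0

Goods: 514.3 + 471.0 + 590.3 + 2108.9 - 1156.1 = 2528.4
Services: -291.7 + 535.4 = 243.7
Primary income: -153.1 + 120.6 - 141.3 - 189.3 + 44.4 + 186.8 = -131.9
Secondary income: -110.2
Current account = 2528.4 + 243.7 + (-131.9) + (-110.2) = 2530.0
(Excluded from the current account — financial account: purchases of foreign government bonds by domestic residents 333.9, inward foreign direct investment in the manufacturing sector 593.3, increase in resident deposits held at foreign banks 103.6, new loans extended by domestic banks to foreign borrowers 490.9; capital account: sale of embassy land to a foreign government 23.9.)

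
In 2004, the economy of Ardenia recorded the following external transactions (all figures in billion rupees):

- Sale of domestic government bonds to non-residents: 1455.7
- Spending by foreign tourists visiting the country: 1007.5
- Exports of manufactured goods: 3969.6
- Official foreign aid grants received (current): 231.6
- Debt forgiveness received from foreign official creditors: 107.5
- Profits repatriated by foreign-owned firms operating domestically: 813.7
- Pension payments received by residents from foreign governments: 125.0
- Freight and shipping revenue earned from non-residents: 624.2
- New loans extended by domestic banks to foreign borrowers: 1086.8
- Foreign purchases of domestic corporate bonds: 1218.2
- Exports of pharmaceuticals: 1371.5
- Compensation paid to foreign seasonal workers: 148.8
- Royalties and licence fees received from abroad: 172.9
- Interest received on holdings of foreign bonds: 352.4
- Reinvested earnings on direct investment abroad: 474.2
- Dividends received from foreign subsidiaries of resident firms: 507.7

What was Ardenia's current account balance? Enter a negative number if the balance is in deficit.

Goods: 3969.6 + 1371.5 = 5341.1
Services: 624.2 + 1007.5 + 172.9 = 1804.6
Primary income: 474.2 - 813.7 - 148.8 + 352.4 + 507.7 = 371.8
Secondary income: 125.0 + 231.6 = 356.6
Current account = 5341.1 + 1804.6 + 371.8 + 356.6 = 7874.1
(Excluded from the current account — financial account: sale of domestic government bonds to non-residents 1455.7, new loans extended by domestic banks to foreign borrowers 1086.8, foreign purchases of domestic corporate bonds 1218.2; capital account: debt forgiveness received from foreign official creditors 107.5.)

7874.1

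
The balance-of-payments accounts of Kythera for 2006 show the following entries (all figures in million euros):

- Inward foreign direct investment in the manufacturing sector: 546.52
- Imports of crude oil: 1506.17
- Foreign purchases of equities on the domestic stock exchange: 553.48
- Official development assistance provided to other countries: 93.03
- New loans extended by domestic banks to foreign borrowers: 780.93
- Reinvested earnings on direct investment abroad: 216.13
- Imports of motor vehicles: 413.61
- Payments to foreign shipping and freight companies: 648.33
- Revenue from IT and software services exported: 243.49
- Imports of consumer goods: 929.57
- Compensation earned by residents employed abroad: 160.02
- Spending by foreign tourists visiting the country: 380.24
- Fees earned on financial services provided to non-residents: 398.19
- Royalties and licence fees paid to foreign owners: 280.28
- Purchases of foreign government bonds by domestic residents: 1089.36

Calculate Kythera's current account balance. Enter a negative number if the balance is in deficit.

Goods: -1506.17 - 413.61 - 929.57 = -2849.35
Services: 243.49 - 280.28 - 648.33 + 380.24 + 398.19 = 93.31
Primary income: 160.02 + 216.13 = 376.15
Secondary income: -93.03
Current account = (-2849.35) + 93.31 + 376.15 + (-93.03) = -2472.92
(Excluded from the current account — financial account: inward foreign direct investment in the manufacturing sector 546.52, foreign purchases of equities on the domestic stock exchange 553.48, new loans extended by domestic banks to foreign borrowers 780.93, purchases of foreign government bonds by domestic residents 1089.36.)

-2472.92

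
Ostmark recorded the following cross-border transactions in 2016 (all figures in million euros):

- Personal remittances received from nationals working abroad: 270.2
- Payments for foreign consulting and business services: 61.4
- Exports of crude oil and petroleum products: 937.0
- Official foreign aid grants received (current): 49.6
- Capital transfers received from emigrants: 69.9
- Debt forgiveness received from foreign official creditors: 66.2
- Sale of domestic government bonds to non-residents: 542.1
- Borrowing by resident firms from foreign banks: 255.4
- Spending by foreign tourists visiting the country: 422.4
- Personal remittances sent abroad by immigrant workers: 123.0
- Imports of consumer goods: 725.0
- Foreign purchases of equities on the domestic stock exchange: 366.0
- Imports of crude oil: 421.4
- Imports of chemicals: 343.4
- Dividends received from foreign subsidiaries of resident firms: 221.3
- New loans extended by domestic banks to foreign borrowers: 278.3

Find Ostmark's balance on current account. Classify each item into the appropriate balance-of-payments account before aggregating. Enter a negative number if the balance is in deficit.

226.3

Goods: -725.0 - 421.4 + 937.0 - 343.4 = -552.8
Services: -61.4 + 422.4 = 361.0
Primary income: 221.3
Secondary income: -123.0 + 49.6 + 270.2 = 196.8
Current account = (-552.8) + 361.0 + 221.3 + 196.8 = 226.3
(Excluded from the current account — capital account: capital transfers received from emigrants 69.9, debt forgiveness received from foreign official creditors 66.2; financial account: sale of domestic government bonds to non-residents 542.1, borrowing by resident firms from foreign banks 255.4, foreign purchases of equities on the domestic stock exchange 366.0, new loans extended by domestic banks to foreign borrowers 278.3.)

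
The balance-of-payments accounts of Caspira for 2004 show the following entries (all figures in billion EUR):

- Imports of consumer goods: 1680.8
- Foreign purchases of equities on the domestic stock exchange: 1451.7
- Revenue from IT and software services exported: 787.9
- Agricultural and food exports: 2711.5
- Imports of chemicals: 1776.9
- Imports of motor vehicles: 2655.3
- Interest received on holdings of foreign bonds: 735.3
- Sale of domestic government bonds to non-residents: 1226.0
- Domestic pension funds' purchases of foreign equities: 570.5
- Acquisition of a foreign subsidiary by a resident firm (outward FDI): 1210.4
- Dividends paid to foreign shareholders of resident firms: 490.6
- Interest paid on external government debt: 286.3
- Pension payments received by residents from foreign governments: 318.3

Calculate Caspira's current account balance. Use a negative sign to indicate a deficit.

-2336.9

Goods: 2711.5 - 2655.3 - 1776.9 - 1680.8 = -3401.5
Services: 787.9
Primary income: -490.6 + 735.3 - 286.3 = -41.6
Secondary income: 318.3
Current account = (-3401.5) + 787.9 + (-41.6) + 318.3 = -2336.9
(Excluded from the current account — financial account: foreign purchases of equities on the domestic stock exchange 1451.7, sale of domestic government bonds to non-residents 1226.0, domestic pension funds' purchases of foreign equities 570.5, acquisition of a foreign subsidiary by a resident firm (outward FDI) 1210.4.)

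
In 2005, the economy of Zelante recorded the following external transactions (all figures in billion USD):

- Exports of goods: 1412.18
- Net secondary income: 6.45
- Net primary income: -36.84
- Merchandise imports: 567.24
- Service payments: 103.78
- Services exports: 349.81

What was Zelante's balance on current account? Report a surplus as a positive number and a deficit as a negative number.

1060.58

Goods balance = 1412.18 - 567.24 = 844.94
Services balance = 349.81 - 103.78 = 246.03
Trade balance (goods + services) = 844.94 + 246.03 = 1090.97
Net primary income = -36.84
Net secondary income = 6.45
Current account = 1090.97 + (-36.84) + 6.45 = 1060.58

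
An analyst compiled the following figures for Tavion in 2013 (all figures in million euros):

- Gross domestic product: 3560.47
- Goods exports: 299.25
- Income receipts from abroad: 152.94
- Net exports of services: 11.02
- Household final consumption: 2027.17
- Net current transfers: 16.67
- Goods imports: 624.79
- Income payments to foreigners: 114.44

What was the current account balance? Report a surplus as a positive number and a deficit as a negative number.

-259.35

Goods balance = 299.25 - 624.79 = -325.54
Services balance = 11.02
Trade balance (goods + services) = -325.54 + 11.02 = -314.52
Net primary income = 152.94 - 114.44 = 38.50
Net secondary income = 16.67
Current account = -314.52 + 38.50 + 16.67 = -259.35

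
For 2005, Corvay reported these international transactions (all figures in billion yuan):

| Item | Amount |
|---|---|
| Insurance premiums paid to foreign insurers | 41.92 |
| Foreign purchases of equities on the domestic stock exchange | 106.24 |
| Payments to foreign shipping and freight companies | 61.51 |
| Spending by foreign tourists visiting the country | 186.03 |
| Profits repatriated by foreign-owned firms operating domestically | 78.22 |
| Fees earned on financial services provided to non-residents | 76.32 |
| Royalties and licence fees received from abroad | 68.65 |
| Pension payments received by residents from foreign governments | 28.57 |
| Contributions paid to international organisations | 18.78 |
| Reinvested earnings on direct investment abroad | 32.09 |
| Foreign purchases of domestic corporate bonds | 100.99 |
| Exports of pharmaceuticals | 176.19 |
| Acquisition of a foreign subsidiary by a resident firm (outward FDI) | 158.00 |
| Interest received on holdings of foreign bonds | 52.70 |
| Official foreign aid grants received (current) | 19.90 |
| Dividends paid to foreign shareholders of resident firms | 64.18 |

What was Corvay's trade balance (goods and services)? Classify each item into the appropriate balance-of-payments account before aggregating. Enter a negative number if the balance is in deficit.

Goods: 176.19
Services: 68.65 - 41.92 - 61.51 + 186.03 + 76.32 = 227.57
Trade balance = 176.19 + 227.57 = 403.76
(Excluded from the trade balance — financial account: foreign purchases of equities on the domestic stock exchange 106.24, foreign purchases of domestic corporate bonds 100.99, acquisition of a foreign subsidiary by a resident firm (outward FDI) 158.00; primary income: profits repatriated by foreign-owned firms operating domestically 78.22, reinvested earnings on direct investment abroad 32.09, interest received on holdings of foreign bonds 52.70, dividends paid to foreign shareholders of resident firms 64.18; secondary income: pension payments received by residents from foreign governments 28.57, contributions paid to international organisations 18.78, official foreign aid grants received (current) 19.90.)

403.76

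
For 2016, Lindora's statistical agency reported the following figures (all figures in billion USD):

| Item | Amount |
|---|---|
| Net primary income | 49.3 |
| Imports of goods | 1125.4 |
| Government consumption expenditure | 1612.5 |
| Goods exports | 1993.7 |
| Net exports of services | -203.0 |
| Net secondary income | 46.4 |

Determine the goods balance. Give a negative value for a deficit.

868.3

Goods balance = 1993.7 - 1125.4 = 868.3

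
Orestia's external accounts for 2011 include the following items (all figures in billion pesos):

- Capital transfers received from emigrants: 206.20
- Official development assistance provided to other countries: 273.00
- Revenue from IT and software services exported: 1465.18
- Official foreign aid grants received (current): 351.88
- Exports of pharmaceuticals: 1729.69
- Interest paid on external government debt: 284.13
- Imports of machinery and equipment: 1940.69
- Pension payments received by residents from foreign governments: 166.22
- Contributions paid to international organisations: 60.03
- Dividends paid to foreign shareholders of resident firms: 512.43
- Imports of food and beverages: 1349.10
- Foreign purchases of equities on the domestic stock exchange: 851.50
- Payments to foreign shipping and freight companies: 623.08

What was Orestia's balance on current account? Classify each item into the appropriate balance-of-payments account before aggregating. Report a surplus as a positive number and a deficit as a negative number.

Goods: -1349.10 + 1729.69 - 1940.69 = -1560.10
Services: -623.08 + 1465.18 = 842.10
Primary income: -512.43 - 284.13 = -796.56
Secondary income: -273.00 + 166.22 + 351.88 - 60.03 = 185.07
Current account = (-1560.10) + 842.10 + (-796.56) + 185.07 = -1329.49
(Excluded from the current account — capital account: capital transfers received from emigrants 206.20; financial account: foreign purchases of equities on the domestic stock exchange 851.50.)

-1329.49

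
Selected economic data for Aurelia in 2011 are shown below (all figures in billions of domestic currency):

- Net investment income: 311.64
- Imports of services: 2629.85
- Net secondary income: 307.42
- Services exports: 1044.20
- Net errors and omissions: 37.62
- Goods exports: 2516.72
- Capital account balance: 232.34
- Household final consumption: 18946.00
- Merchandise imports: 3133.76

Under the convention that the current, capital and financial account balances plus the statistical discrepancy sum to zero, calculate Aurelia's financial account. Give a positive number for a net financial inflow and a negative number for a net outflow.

Goods balance = 2516.72 - 3133.76 = -617.04
Services balance = 1044.20 - 2629.85 = -1585.65
Trade balance (goods + services) = -617.04 + (-1585.65) = -2202.69
Net primary income = 311.64
Net secondary income = 307.42
Current account = -2202.69 + 311.64 + 307.42 = -1583.63
Financial account = -(-1583.63 + 232.34 + 37.62) = 1313.67

1313.67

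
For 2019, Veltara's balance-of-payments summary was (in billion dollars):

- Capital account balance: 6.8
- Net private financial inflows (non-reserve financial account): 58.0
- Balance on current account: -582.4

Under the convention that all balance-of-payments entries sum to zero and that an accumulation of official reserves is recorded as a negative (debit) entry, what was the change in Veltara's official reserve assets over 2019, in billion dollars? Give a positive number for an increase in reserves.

-517.6

Official reserve transactions balance = -((-582.4) + 6.8 + 58.0) = 517.6
An accumulation of reserves is recorded as a debit (negative entry), so the change in the stock of reserves is the negative of that balance.
Change in official reserves = -(517.6) = -517.6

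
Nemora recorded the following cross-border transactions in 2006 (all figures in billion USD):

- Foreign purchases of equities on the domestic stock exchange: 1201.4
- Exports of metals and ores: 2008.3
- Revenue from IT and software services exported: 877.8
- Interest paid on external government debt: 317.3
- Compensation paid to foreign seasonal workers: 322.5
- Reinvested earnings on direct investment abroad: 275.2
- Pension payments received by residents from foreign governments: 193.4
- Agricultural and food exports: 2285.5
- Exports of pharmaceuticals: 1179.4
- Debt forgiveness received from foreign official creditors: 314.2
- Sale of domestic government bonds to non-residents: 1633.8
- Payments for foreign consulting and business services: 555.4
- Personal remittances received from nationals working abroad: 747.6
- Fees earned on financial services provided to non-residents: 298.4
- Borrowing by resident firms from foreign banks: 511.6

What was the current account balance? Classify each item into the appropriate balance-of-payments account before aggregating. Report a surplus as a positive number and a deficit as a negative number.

6670.4

Goods: 2008.3 + 1179.4 + 2285.5 = 5473.2
Services: -555.4 + 877.8 + 298.4 = 620.8
Primary income: -317.3 - 322.5 + 275.2 = -364.6
Secondary income: 747.6 + 193.4 = 941.0
Current account = 5473.2 + 620.8 + (-364.6) + 941.0 = 6670.4
(Excluded from the current account — financial account: foreign purchases of equities on the domestic stock exchange 1201.4, sale of domestic government bonds to non-residents 1633.8, borrowing by resident firms from foreign banks 511.6; capital account: debt forgiveness received from foreign official creditors 314.2.)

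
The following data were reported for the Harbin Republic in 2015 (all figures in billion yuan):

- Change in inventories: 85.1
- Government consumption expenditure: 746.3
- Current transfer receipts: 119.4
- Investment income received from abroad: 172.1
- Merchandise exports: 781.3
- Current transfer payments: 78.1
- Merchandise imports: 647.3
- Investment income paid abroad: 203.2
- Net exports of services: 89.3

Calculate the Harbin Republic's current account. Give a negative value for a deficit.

233.5

Goods balance = 781.3 - 647.3 = 134.0
Services balance = 89.3
Trade balance (goods + services) = 134.0 + 89.3 = 223.3
Net primary income = 172.1 - 203.2 = -31.1
Net secondary income = 119.4 - 78.1 = 41.3
Current account = 223.3 + (-31.1) + 41.3 = 233.5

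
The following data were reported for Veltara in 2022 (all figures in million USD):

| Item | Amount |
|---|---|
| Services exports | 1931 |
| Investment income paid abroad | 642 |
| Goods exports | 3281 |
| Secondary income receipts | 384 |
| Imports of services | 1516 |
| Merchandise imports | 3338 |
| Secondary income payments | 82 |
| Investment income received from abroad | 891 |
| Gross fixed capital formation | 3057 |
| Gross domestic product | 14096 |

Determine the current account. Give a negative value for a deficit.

909

Goods balance = 3281 - 3338 = -57
Services balance = 1931 - 1516 = 415
Trade balance (goods + services) = -57 + 415 = 358
Net primary income = 891 - 642 = 249
Net secondary income = 384 - 82 = 302
Current account = 358 + 249 + 302 = 909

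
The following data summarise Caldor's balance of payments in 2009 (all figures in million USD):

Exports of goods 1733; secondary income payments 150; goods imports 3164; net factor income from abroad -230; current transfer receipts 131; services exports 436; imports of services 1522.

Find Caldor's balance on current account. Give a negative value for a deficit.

Goods balance = 1733 - 3164 = -1431
Services balance = 436 - 1522 = -1086
Trade balance (goods + services) = -1431 + (-1086) = -2517
Net primary income = -230
Net secondary income = 131 - 150 = -19
Current account = -2517 + (-230) + (-19) = -2766

-2766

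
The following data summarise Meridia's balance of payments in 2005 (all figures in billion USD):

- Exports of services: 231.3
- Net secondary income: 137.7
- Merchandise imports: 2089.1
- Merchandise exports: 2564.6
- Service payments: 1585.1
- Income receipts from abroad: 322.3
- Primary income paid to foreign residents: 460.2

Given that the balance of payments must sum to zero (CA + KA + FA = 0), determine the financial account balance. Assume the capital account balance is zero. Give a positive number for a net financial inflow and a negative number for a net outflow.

Goods balance = 2564.6 - 2089.1 = 475.5
Services balance = 231.3 - 1585.1 = -1353.8
Trade balance (goods + services) = 475.5 + (-1353.8) = -878.3
Net primary income = 322.3 - 460.2 = -137.9
Net secondary income = 137.7
Current account = -878.3 + (-137.9) + 137.7 = -878.5
Financial account = -(-878.5) = 878.5

878.5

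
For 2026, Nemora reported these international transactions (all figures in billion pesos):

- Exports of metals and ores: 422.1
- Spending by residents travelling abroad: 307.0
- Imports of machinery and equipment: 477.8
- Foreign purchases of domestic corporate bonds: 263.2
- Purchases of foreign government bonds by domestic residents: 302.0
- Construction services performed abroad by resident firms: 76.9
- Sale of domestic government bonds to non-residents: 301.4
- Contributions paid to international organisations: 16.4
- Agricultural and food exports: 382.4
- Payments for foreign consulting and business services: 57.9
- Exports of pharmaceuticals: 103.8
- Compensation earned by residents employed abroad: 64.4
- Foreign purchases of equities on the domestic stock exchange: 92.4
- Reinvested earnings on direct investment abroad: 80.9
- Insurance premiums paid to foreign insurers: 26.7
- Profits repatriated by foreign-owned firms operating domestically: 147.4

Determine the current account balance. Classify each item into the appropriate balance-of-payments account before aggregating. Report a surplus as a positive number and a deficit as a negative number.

97.3

Goods: 103.8 + 382.4 + 422.1 - 477.8 = 430.5
Services: -26.7 - 57.9 - 307.0 + 76.9 = -314.7
Primary income: 64.4 + 80.9 - 147.4 = -2.1
Secondary income: -16.4
Current account = 430.5 + (-314.7) + (-2.1) + (-16.4) = 97.3
(Excluded from the current account — financial account: foreign purchases of domestic corporate bonds 263.2, purchases of foreign government bonds by domestic residents 302.0, sale of domestic government bonds to non-residents 301.4, foreign purchases of equities on the domestic stock exchange 92.4.)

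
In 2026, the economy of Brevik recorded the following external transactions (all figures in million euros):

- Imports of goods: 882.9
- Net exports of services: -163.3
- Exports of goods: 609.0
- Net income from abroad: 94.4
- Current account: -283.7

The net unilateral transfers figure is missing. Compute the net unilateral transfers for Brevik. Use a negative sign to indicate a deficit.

Current account = goods balance + services balance + net primary income + net secondary income
Sum of the known components = -342.8
Net unilateral transfers = CA - (known components) = -283.7 - (-342.8) = 59.1

59.1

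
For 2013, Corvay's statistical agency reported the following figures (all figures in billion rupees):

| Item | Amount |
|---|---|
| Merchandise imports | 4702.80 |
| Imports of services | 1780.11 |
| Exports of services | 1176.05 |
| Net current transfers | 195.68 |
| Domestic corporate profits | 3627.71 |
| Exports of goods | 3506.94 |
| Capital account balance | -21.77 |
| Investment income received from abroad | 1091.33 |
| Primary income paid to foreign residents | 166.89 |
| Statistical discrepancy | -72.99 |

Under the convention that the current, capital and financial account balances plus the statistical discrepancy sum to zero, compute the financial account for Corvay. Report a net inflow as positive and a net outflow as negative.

Goods balance = 3506.94 - 4702.80 = -1195.86
Services balance = 1176.05 - 1780.11 = -604.06
Trade balance (goods + services) = -1195.86 + (-604.06) = -1799.92
Net primary income = 1091.33 - 166.89 = 924.44
Net secondary income = 195.68
Current account = -1799.92 + 924.44 + 195.68 = -679.80
Financial account = -(-679.80 + (-21.77) + (-72.99)) = 774.56

774.56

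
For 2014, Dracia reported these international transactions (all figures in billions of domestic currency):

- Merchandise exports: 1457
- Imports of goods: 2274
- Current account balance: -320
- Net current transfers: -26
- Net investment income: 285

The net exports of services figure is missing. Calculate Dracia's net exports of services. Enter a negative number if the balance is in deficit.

Current account = goods balance + services balance + net primary income + net secondary income
Sum of the known components = -558
Net exports of services = CA - (known components) = -320 - (-558) = 238

238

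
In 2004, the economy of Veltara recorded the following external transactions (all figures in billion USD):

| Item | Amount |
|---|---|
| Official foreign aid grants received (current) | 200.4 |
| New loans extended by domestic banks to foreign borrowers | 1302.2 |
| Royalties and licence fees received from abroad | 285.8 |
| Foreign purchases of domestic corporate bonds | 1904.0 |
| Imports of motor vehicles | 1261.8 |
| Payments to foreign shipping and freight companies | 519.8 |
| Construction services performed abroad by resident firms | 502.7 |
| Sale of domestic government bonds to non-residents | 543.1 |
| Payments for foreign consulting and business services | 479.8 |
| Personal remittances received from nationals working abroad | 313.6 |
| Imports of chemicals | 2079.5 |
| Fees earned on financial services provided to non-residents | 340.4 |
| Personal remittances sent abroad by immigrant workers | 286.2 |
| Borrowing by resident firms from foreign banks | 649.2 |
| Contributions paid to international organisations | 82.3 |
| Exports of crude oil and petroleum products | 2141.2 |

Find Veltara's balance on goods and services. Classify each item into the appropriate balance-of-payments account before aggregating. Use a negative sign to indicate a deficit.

-1070.8

Goods: -1261.8 + 2141.2 - 2079.5 = -1200.1
Services: 502.7 + 340.4 - 479.8 - 519.8 + 285.8 = 129.3
Trade balance = -1200.1 + 129.3 = -1070.8
(Excluded from the trade balance — secondary income: official foreign aid grants received (current) 200.4, personal remittances received from nationals working abroad 313.6, personal remittances sent abroad by immigrant workers 286.2, contributions paid to international organisations 82.3; financial account: new loans extended by domestic banks to foreign borrowers 1302.2, foreign purchases of domestic corporate bonds 1904.0, sale of domestic government bonds to non-residents 543.1, borrowing by resident firms from foreign banks 649.2.)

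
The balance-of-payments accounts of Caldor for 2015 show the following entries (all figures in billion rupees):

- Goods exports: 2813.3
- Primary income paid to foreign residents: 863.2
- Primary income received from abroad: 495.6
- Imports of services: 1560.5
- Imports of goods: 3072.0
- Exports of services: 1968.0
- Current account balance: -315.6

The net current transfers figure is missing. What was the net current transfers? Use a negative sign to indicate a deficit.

Current account = goods balance + services balance + net primary income + net secondary income
Sum of the known components = -218.8
Net current transfers = CA - (known components) = -315.6 - (-218.8) = -96.8

-96.8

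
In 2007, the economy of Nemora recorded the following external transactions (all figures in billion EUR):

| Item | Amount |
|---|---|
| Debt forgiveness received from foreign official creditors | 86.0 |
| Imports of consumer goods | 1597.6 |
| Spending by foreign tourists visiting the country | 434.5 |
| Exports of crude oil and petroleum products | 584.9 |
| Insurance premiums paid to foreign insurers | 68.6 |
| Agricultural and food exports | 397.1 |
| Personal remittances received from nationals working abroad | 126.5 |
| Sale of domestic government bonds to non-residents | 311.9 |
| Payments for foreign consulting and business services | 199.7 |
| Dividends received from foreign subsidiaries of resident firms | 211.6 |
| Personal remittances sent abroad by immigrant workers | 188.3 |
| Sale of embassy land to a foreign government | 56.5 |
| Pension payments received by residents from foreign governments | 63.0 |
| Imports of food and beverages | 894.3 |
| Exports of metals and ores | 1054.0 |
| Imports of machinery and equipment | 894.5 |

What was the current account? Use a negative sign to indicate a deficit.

Goods: 1054.0 - 894.3 + 397.1 - 894.5 + 584.9 - 1597.6 = -1350.4
Services: -199.7 + 434.5 - 68.6 = 166.2
Primary income: 211.6
Secondary income: -188.3 + 126.5 + 63.0 = 1.2
Current account = (-1350.4) + 166.2 + 211.6 + 1.2 = -971.4
(Excluded from the current account — capital account: debt forgiveness received from foreign official creditors 86.0, sale of embassy land to a foreign government 56.5; financial account: sale of domestic government bonds to non-residents 311.9.)

-971.4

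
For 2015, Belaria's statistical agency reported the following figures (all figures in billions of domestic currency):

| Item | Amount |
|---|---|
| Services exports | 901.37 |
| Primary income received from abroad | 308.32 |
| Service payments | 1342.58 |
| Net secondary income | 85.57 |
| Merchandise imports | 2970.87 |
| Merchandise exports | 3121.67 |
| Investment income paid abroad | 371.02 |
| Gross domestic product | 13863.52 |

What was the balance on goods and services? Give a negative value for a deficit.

-290.41

Goods balance = 3121.67 - 2970.87 = 150.80
Services balance = 901.37 - 1342.58 = -441.21
Trade balance (goods + services) = 150.80 + (-441.21) = -290.41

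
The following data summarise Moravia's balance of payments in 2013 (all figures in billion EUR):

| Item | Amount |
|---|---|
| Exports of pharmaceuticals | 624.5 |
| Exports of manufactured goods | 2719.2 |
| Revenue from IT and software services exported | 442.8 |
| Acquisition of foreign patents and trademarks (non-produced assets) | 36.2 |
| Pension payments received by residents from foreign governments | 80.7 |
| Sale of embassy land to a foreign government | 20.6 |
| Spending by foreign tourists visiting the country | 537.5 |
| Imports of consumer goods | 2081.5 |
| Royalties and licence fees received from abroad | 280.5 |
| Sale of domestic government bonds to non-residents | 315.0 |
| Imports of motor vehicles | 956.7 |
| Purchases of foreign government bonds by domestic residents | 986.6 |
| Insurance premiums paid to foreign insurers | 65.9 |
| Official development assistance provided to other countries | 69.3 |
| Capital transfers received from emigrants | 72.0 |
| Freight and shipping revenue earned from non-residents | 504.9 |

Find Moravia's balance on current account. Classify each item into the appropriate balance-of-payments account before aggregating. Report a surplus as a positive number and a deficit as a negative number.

Goods: -2081.5 + 2719.2 - 956.7 + 624.5 = 305.5
Services: -65.9 + 442.8 + 280.5 + 537.5 + 504.9 = 1699.8
Secondary income: 80.7 - 69.3 = 11.4
Current account = 305.5 + 1699.8 + 11.4 = 2016.7
(Excluded from the current account — capital account: acquisition of foreign patents and trademarks (non-produced assets) 36.2, sale of embassy land to a foreign government 20.6, capital transfers received from emigrants 72.0; financial account: sale of domestic government bonds to non-residents 315.0, purchases of foreign government bonds by domestic residents 986.6.)

2016.7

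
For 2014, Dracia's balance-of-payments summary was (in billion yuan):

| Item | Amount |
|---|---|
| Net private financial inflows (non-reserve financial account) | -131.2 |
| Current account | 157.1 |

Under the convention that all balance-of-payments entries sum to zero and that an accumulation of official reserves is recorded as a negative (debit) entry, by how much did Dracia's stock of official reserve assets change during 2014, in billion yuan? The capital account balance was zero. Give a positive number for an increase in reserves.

25.9

Official reserve transactions balance = -(157.1 + (-131.2)) = -25.9
An accumulation of reserves is recorded as a debit (negative entry), so the change in the stock of reserves is the negative of that balance.
Change in official reserves = -(-25.9) = 25.9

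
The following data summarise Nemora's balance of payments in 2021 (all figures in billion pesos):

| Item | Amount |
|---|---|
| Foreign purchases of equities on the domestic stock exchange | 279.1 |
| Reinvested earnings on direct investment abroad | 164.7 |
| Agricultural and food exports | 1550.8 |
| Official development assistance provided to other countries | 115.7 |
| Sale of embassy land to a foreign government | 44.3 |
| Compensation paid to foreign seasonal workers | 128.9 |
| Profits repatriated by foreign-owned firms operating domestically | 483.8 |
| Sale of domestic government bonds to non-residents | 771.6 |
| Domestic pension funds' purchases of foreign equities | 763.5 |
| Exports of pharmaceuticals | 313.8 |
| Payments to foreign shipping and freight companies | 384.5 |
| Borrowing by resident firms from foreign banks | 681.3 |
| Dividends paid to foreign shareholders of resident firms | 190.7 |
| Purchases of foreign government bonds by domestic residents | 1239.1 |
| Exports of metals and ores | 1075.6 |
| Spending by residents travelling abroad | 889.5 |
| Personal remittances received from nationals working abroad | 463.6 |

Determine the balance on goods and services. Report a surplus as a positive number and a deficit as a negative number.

1666.2

Goods: 1075.6 + 1550.8 + 313.8 = 2940.2
Services: -889.5 - 384.5 = -1274.0
Trade balance = 2940.2 + (-1274.0) = 1666.2
(Excluded from the trade balance — financial account: foreign purchases of equities on the domestic stock exchange 279.1, sale of domestic government bonds to non-residents 771.6, domestic pension funds' purchases of foreign equities 763.5, borrowing by resident firms from foreign banks 681.3, purchases of foreign government bonds by domestic residents 1239.1; primary income: reinvested earnings on direct investment abroad 164.7, compensation paid to foreign seasonal workers 128.9, profits repatriated by foreign-owned firms operating domestically 483.8, dividends paid to foreign shareholders of resident firms 190.7; secondary income: official development assistance provided to other countries 115.7, personal remittances received from nationals working abroad 463.6; capital account: sale of embassy land to a foreign government 44.3.)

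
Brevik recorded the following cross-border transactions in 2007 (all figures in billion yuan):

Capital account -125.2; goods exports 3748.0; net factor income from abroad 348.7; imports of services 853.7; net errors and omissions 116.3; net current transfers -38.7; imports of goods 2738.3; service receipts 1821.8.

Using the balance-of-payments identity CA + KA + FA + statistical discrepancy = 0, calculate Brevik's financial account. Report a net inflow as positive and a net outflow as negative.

Goods balance = 3748.0 - 2738.3 = 1009.7
Services balance = 1821.8 - 853.7 = 968.1
Trade balance (goods + services) = 1009.7 + 968.1 = 1977.8
Net primary income = 348.7
Net secondary income = -38.7
Current account = 1977.8 + 348.7 + (-38.7) = 2287.8
Financial account = -(2287.8 + (-125.2) + 116.3) = -2278.9

-2278.9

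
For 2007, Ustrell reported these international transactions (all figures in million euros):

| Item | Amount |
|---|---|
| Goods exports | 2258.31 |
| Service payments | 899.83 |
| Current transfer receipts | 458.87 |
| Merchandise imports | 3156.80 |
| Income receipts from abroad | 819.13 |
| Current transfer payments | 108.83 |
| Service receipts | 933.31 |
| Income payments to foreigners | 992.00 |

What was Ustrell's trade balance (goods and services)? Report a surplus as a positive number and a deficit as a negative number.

Goods balance = 2258.31 - 3156.80 = -898.49
Services balance = 933.31 - 899.83 = 33.48
Trade balance (goods + services) = -898.49 + 33.48 = -865.01

-865.01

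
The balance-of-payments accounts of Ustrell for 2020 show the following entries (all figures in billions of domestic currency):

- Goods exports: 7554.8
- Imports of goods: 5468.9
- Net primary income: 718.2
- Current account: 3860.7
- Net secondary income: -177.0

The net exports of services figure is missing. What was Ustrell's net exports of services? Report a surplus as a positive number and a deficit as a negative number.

Current account = goods balance + services balance + net primary income + net secondary income
Sum of the known components = 2627.1
Net exports of services = CA - (known components) = 3860.7 - 2627.1 = 1233.6

1233.6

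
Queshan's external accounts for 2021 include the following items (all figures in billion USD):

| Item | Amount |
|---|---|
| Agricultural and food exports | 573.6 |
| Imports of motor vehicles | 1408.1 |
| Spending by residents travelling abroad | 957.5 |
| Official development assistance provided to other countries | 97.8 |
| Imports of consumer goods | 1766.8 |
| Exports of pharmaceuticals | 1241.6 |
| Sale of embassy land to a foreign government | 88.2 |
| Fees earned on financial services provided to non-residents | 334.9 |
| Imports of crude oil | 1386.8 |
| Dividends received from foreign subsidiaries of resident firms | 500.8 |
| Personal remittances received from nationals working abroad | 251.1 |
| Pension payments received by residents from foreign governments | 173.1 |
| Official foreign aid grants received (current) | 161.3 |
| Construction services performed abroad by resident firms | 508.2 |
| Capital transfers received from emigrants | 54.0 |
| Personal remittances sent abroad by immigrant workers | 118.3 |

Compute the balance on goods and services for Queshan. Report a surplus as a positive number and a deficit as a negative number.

Goods: -1408.1 - 1386.8 + 1241.6 - 1766.8 + 573.6 = -2746.5
Services: 334.9 + 508.2 - 957.5 = -114.4
Trade balance = -2746.5 + (-114.4) = -2860.9
(Excluded from the trade balance — secondary income: official development assistance provided to other countries 97.8, personal remittances received from nationals working abroad 251.1, pension payments received by residents from foreign governments 173.1, official foreign aid grants received (current) 161.3, personal remittances sent abroad by immigrant workers 118.3; capital account: sale of embassy land to a foreign government 88.2, capital transfers received from emigrants 54.0; primary income: dividends received from foreign subsidiaries of resident firms 500.8.)

-2860.9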